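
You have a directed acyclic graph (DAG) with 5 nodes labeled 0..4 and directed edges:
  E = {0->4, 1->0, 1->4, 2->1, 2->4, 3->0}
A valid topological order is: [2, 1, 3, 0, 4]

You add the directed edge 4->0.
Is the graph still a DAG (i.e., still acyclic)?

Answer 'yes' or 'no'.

Given toposort: [2, 1, 3, 0, 4]
Position of 4: index 4; position of 0: index 3
New edge 4->0: backward (u after v in old order)
Backward edge: old toposort is now invalid. Check if this creates a cycle.
Does 0 already reach 4? Reachable from 0: [0, 4]. YES -> cycle!
Still a DAG? no

Answer: no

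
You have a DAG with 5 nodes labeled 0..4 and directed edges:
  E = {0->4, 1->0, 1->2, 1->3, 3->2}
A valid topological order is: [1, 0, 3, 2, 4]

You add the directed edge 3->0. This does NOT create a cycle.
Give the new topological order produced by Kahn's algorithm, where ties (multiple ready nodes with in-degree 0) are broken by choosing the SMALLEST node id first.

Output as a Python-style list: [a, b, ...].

Answer: [1, 3, 0, 2, 4]

Derivation:
Old toposort: [1, 0, 3, 2, 4]
Added edge: 3->0
Position of 3 (2) > position of 0 (1). Must reorder: 3 must now come before 0.
Run Kahn's algorithm (break ties by smallest node id):
  initial in-degrees: [2, 0, 2, 1, 1]
  ready (indeg=0): [1]
  pop 1: indeg[0]->1; indeg[2]->1; indeg[3]->0 | ready=[3] | order so far=[1]
  pop 3: indeg[0]->0; indeg[2]->0 | ready=[0, 2] | order so far=[1, 3]
  pop 0: indeg[4]->0 | ready=[2, 4] | order so far=[1, 3, 0]
  pop 2: no out-edges | ready=[4] | order so far=[1, 3, 0, 2]
  pop 4: no out-edges | ready=[] | order so far=[1, 3, 0, 2, 4]
  Result: [1, 3, 0, 2, 4]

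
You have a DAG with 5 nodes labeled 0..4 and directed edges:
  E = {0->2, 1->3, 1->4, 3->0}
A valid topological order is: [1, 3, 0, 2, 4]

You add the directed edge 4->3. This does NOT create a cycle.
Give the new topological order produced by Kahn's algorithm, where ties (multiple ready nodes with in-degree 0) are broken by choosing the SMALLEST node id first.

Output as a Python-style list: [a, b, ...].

Answer: [1, 4, 3, 0, 2]

Derivation:
Old toposort: [1, 3, 0, 2, 4]
Added edge: 4->3
Position of 4 (4) > position of 3 (1). Must reorder: 4 must now come before 3.
Run Kahn's algorithm (break ties by smallest node id):
  initial in-degrees: [1, 0, 1, 2, 1]
  ready (indeg=0): [1]
  pop 1: indeg[3]->1; indeg[4]->0 | ready=[4] | order so far=[1]
  pop 4: indeg[3]->0 | ready=[3] | order so far=[1, 4]
  pop 3: indeg[0]->0 | ready=[0] | order so far=[1, 4, 3]
  pop 0: indeg[2]->0 | ready=[2] | order so far=[1, 4, 3, 0]
  pop 2: no out-edges | ready=[] | order so far=[1, 4, 3, 0, 2]
  Result: [1, 4, 3, 0, 2]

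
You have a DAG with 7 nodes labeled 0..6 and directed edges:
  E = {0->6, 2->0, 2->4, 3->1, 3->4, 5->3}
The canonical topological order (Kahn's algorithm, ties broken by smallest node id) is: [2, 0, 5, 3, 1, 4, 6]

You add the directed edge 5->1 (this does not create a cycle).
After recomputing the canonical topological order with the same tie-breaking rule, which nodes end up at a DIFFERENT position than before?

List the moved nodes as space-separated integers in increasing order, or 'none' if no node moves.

Answer: none

Derivation:
Old toposort: [2, 0, 5, 3, 1, 4, 6]
Added edge 5->1
Recompute Kahn (smallest-id tiebreak):
  initial in-degrees: [1, 2, 0, 1, 2, 0, 1]
  ready (indeg=0): [2, 5]
  pop 2: indeg[0]->0; indeg[4]->1 | ready=[0, 5] | order so far=[2]
  pop 0: indeg[6]->0 | ready=[5, 6] | order so far=[2, 0]
  pop 5: indeg[1]->1; indeg[3]->0 | ready=[3, 6] | order so far=[2, 0, 5]
  pop 3: indeg[1]->0; indeg[4]->0 | ready=[1, 4, 6] | order so far=[2, 0, 5, 3]
  pop 1: no out-edges | ready=[4, 6] | order so far=[2, 0, 5, 3, 1]
  pop 4: no out-edges | ready=[6] | order so far=[2, 0, 5, 3, 1, 4]
  pop 6: no out-edges | ready=[] | order so far=[2, 0, 5, 3, 1, 4, 6]
New canonical toposort: [2, 0, 5, 3, 1, 4, 6]
Compare positions:
  Node 0: index 1 -> 1 (same)
  Node 1: index 4 -> 4 (same)
  Node 2: index 0 -> 0 (same)
  Node 3: index 3 -> 3 (same)
  Node 4: index 5 -> 5 (same)
  Node 5: index 2 -> 2 (same)
  Node 6: index 6 -> 6 (same)
Nodes that changed position: none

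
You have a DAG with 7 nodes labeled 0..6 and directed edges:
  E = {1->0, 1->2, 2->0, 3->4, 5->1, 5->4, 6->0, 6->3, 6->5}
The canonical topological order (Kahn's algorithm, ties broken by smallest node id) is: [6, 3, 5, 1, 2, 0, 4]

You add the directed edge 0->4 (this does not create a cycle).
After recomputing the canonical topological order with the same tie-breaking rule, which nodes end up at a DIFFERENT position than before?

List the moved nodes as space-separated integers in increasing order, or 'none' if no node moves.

Old toposort: [6, 3, 5, 1, 2, 0, 4]
Added edge 0->4
Recompute Kahn (smallest-id tiebreak):
  initial in-degrees: [3, 1, 1, 1, 3, 1, 0]
  ready (indeg=0): [6]
  pop 6: indeg[0]->2; indeg[3]->0; indeg[5]->0 | ready=[3, 5] | order so far=[6]
  pop 3: indeg[4]->2 | ready=[5] | order so far=[6, 3]
  pop 5: indeg[1]->0; indeg[4]->1 | ready=[1] | order so far=[6, 3, 5]
  pop 1: indeg[0]->1; indeg[2]->0 | ready=[2] | order so far=[6, 3, 5, 1]
  pop 2: indeg[0]->0 | ready=[0] | order so far=[6, 3, 5, 1, 2]
  pop 0: indeg[4]->0 | ready=[4] | order so far=[6, 3, 5, 1, 2, 0]
  pop 4: no out-edges | ready=[] | order so far=[6, 3, 5, 1, 2, 0, 4]
New canonical toposort: [6, 3, 5, 1, 2, 0, 4]
Compare positions:
  Node 0: index 5 -> 5 (same)
  Node 1: index 3 -> 3 (same)
  Node 2: index 4 -> 4 (same)
  Node 3: index 1 -> 1 (same)
  Node 4: index 6 -> 6 (same)
  Node 5: index 2 -> 2 (same)
  Node 6: index 0 -> 0 (same)
Nodes that changed position: none

Answer: none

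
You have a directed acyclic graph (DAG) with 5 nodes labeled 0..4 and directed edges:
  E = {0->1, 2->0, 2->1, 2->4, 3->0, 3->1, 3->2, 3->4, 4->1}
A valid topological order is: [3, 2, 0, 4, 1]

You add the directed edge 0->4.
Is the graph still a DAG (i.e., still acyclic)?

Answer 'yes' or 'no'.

Given toposort: [3, 2, 0, 4, 1]
Position of 0: index 2; position of 4: index 3
New edge 0->4: forward
Forward edge: respects the existing order. Still a DAG, same toposort still valid.
Still a DAG? yes

Answer: yes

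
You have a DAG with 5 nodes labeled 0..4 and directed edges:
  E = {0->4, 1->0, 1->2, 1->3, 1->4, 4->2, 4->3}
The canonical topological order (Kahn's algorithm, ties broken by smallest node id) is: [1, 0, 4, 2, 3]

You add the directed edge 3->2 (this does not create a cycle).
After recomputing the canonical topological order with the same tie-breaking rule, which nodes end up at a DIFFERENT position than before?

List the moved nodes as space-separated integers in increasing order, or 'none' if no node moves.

Old toposort: [1, 0, 4, 2, 3]
Added edge 3->2
Recompute Kahn (smallest-id tiebreak):
  initial in-degrees: [1, 0, 3, 2, 2]
  ready (indeg=0): [1]
  pop 1: indeg[0]->0; indeg[2]->2; indeg[3]->1; indeg[4]->1 | ready=[0] | order so far=[1]
  pop 0: indeg[4]->0 | ready=[4] | order so far=[1, 0]
  pop 4: indeg[2]->1; indeg[3]->0 | ready=[3] | order so far=[1, 0, 4]
  pop 3: indeg[2]->0 | ready=[2] | order so far=[1, 0, 4, 3]
  pop 2: no out-edges | ready=[] | order so far=[1, 0, 4, 3, 2]
New canonical toposort: [1, 0, 4, 3, 2]
Compare positions:
  Node 0: index 1 -> 1 (same)
  Node 1: index 0 -> 0 (same)
  Node 2: index 3 -> 4 (moved)
  Node 3: index 4 -> 3 (moved)
  Node 4: index 2 -> 2 (same)
Nodes that changed position: 2 3

Answer: 2 3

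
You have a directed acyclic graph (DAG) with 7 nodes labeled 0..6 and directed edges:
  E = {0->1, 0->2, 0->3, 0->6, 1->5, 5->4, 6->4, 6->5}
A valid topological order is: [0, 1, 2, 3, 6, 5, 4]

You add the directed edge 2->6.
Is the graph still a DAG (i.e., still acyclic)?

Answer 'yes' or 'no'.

Answer: yes

Derivation:
Given toposort: [0, 1, 2, 3, 6, 5, 4]
Position of 2: index 2; position of 6: index 4
New edge 2->6: forward
Forward edge: respects the existing order. Still a DAG, same toposort still valid.
Still a DAG? yes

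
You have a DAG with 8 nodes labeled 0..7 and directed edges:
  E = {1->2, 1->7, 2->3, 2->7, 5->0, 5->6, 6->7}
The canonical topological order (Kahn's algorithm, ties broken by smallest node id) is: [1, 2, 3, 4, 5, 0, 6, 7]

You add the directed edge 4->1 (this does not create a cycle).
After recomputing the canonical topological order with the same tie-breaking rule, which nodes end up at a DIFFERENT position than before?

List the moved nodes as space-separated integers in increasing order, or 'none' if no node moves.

Old toposort: [1, 2, 3, 4, 5, 0, 6, 7]
Added edge 4->1
Recompute Kahn (smallest-id tiebreak):
  initial in-degrees: [1, 1, 1, 1, 0, 0, 1, 3]
  ready (indeg=0): [4, 5]
  pop 4: indeg[1]->0 | ready=[1, 5] | order so far=[4]
  pop 1: indeg[2]->0; indeg[7]->2 | ready=[2, 5] | order so far=[4, 1]
  pop 2: indeg[3]->0; indeg[7]->1 | ready=[3, 5] | order so far=[4, 1, 2]
  pop 3: no out-edges | ready=[5] | order so far=[4, 1, 2, 3]
  pop 5: indeg[0]->0; indeg[6]->0 | ready=[0, 6] | order so far=[4, 1, 2, 3, 5]
  pop 0: no out-edges | ready=[6] | order so far=[4, 1, 2, 3, 5, 0]
  pop 6: indeg[7]->0 | ready=[7] | order so far=[4, 1, 2, 3, 5, 0, 6]
  pop 7: no out-edges | ready=[] | order so far=[4, 1, 2, 3, 5, 0, 6, 7]
New canonical toposort: [4, 1, 2, 3, 5, 0, 6, 7]
Compare positions:
  Node 0: index 5 -> 5 (same)
  Node 1: index 0 -> 1 (moved)
  Node 2: index 1 -> 2 (moved)
  Node 3: index 2 -> 3 (moved)
  Node 4: index 3 -> 0 (moved)
  Node 5: index 4 -> 4 (same)
  Node 6: index 6 -> 6 (same)
  Node 7: index 7 -> 7 (same)
Nodes that changed position: 1 2 3 4

Answer: 1 2 3 4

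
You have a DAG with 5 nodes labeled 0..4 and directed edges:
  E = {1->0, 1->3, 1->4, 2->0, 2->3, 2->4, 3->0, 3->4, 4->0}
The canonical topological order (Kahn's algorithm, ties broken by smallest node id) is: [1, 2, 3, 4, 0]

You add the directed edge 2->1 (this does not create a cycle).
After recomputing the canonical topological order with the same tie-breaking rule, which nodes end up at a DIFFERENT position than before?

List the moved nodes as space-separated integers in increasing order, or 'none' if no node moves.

Old toposort: [1, 2, 3, 4, 0]
Added edge 2->1
Recompute Kahn (smallest-id tiebreak):
  initial in-degrees: [4, 1, 0, 2, 3]
  ready (indeg=0): [2]
  pop 2: indeg[0]->3; indeg[1]->0; indeg[3]->1; indeg[4]->2 | ready=[1] | order so far=[2]
  pop 1: indeg[0]->2; indeg[3]->0; indeg[4]->1 | ready=[3] | order so far=[2, 1]
  pop 3: indeg[0]->1; indeg[4]->0 | ready=[4] | order so far=[2, 1, 3]
  pop 4: indeg[0]->0 | ready=[0] | order so far=[2, 1, 3, 4]
  pop 0: no out-edges | ready=[] | order so far=[2, 1, 3, 4, 0]
New canonical toposort: [2, 1, 3, 4, 0]
Compare positions:
  Node 0: index 4 -> 4 (same)
  Node 1: index 0 -> 1 (moved)
  Node 2: index 1 -> 0 (moved)
  Node 3: index 2 -> 2 (same)
  Node 4: index 3 -> 3 (same)
Nodes that changed position: 1 2

Answer: 1 2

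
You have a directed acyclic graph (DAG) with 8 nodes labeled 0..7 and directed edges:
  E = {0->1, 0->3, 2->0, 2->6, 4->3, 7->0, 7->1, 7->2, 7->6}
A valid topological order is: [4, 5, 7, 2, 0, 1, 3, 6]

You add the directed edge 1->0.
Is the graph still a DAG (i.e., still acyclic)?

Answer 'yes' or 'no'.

Answer: no

Derivation:
Given toposort: [4, 5, 7, 2, 0, 1, 3, 6]
Position of 1: index 5; position of 0: index 4
New edge 1->0: backward (u after v in old order)
Backward edge: old toposort is now invalid. Check if this creates a cycle.
Does 0 already reach 1? Reachable from 0: [0, 1, 3]. YES -> cycle!
Still a DAG? no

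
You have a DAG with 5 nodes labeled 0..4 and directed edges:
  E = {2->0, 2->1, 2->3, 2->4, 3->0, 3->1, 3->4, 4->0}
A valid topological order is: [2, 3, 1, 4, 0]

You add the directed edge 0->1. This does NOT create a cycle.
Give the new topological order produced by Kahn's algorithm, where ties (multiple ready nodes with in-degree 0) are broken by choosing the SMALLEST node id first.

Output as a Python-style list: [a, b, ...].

Answer: [2, 3, 4, 0, 1]

Derivation:
Old toposort: [2, 3, 1, 4, 0]
Added edge: 0->1
Position of 0 (4) > position of 1 (2). Must reorder: 0 must now come before 1.
Run Kahn's algorithm (break ties by smallest node id):
  initial in-degrees: [3, 3, 0, 1, 2]
  ready (indeg=0): [2]
  pop 2: indeg[0]->2; indeg[1]->2; indeg[3]->0; indeg[4]->1 | ready=[3] | order so far=[2]
  pop 3: indeg[0]->1; indeg[1]->1; indeg[4]->0 | ready=[4] | order so far=[2, 3]
  pop 4: indeg[0]->0 | ready=[0] | order so far=[2, 3, 4]
  pop 0: indeg[1]->0 | ready=[1] | order so far=[2, 3, 4, 0]
  pop 1: no out-edges | ready=[] | order so far=[2, 3, 4, 0, 1]
  Result: [2, 3, 4, 0, 1]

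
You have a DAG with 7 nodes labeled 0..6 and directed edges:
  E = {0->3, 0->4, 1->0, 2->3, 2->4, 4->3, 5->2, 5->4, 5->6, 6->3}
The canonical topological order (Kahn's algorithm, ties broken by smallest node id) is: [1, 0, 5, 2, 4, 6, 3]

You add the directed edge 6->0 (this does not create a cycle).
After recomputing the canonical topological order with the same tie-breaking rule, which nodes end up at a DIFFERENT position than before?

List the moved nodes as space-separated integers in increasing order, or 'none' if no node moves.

Old toposort: [1, 0, 5, 2, 4, 6, 3]
Added edge 6->0
Recompute Kahn (smallest-id tiebreak):
  initial in-degrees: [2, 0, 1, 4, 3, 0, 1]
  ready (indeg=0): [1, 5]
  pop 1: indeg[0]->1 | ready=[5] | order so far=[1]
  pop 5: indeg[2]->0; indeg[4]->2; indeg[6]->0 | ready=[2, 6] | order so far=[1, 5]
  pop 2: indeg[3]->3; indeg[4]->1 | ready=[6] | order so far=[1, 5, 2]
  pop 6: indeg[0]->0; indeg[3]->2 | ready=[0] | order so far=[1, 5, 2, 6]
  pop 0: indeg[3]->1; indeg[4]->0 | ready=[4] | order so far=[1, 5, 2, 6, 0]
  pop 4: indeg[3]->0 | ready=[3] | order so far=[1, 5, 2, 6, 0, 4]
  pop 3: no out-edges | ready=[] | order so far=[1, 5, 2, 6, 0, 4, 3]
New canonical toposort: [1, 5, 2, 6, 0, 4, 3]
Compare positions:
  Node 0: index 1 -> 4 (moved)
  Node 1: index 0 -> 0 (same)
  Node 2: index 3 -> 2 (moved)
  Node 3: index 6 -> 6 (same)
  Node 4: index 4 -> 5 (moved)
  Node 5: index 2 -> 1 (moved)
  Node 6: index 5 -> 3 (moved)
Nodes that changed position: 0 2 4 5 6

Answer: 0 2 4 5 6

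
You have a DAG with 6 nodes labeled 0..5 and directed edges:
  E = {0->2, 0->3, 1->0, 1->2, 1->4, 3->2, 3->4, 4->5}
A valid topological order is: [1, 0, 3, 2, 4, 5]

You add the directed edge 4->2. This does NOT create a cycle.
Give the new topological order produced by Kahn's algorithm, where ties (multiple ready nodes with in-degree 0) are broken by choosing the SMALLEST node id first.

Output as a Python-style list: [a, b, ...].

Old toposort: [1, 0, 3, 2, 4, 5]
Added edge: 4->2
Position of 4 (4) > position of 2 (3). Must reorder: 4 must now come before 2.
Run Kahn's algorithm (break ties by smallest node id):
  initial in-degrees: [1, 0, 4, 1, 2, 1]
  ready (indeg=0): [1]
  pop 1: indeg[0]->0; indeg[2]->3; indeg[4]->1 | ready=[0] | order so far=[1]
  pop 0: indeg[2]->2; indeg[3]->0 | ready=[3] | order so far=[1, 0]
  pop 3: indeg[2]->1; indeg[4]->0 | ready=[4] | order so far=[1, 0, 3]
  pop 4: indeg[2]->0; indeg[5]->0 | ready=[2, 5] | order so far=[1, 0, 3, 4]
  pop 2: no out-edges | ready=[5] | order so far=[1, 0, 3, 4, 2]
  pop 5: no out-edges | ready=[] | order so far=[1, 0, 3, 4, 2, 5]
  Result: [1, 0, 3, 4, 2, 5]

Answer: [1, 0, 3, 4, 2, 5]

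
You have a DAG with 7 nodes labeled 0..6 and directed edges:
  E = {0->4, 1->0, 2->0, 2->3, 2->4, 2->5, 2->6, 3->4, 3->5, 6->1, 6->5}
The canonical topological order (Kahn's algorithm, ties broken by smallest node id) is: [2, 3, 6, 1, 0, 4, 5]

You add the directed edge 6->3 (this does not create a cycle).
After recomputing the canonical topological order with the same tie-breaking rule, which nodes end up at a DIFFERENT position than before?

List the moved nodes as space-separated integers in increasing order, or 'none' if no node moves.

Answer: 0 1 3 6

Derivation:
Old toposort: [2, 3, 6, 1, 0, 4, 5]
Added edge 6->3
Recompute Kahn (smallest-id tiebreak):
  initial in-degrees: [2, 1, 0, 2, 3, 3, 1]
  ready (indeg=0): [2]
  pop 2: indeg[0]->1; indeg[3]->1; indeg[4]->2; indeg[5]->2; indeg[6]->0 | ready=[6] | order so far=[2]
  pop 6: indeg[1]->0; indeg[3]->0; indeg[5]->1 | ready=[1, 3] | order so far=[2, 6]
  pop 1: indeg[0]->0 | ready=[0, 3] | order so far=[2, 6, 1]
  pop 0: indeg[4]->1 | ready=[3] | order so far=[2, 6, 1, 0]
  pop 3: indeg[4]->0; indeg[5]->0 | ready=[4, 5] | order so far=[2, 6, 1, 0, 3]
  pop 4: no out-edges | ready=[5] | order so far=[2, 6, 1, 0, 3, 4]
  pop 5: no out-edges | ready=[] | order so far=[2, 6, 1, 0, 3, 4, 5]
New canonical toposort: [2, 6, 1, 0, 3, 4, 5]
Compare positions:
  Node 0: index 4 -> 3 (moved)
  Node 1: index 3 -> 2 (moved)
  Node 2: index 0 -> 0 (same)
  Node 3: index 1 -> 4 (moved)
  Node 4: index 5 -> 5 (same)
  Node 5: index 6 -> 6 (same)
  Node 6: index 2 -> 1 (moved)
Nodes that changed position: 0 1 3 6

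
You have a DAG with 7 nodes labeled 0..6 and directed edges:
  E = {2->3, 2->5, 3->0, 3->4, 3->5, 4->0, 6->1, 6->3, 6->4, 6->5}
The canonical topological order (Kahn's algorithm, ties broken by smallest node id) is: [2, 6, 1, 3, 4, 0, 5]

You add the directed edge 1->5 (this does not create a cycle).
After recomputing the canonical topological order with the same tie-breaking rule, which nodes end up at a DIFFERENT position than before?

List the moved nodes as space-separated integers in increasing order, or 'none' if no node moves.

Answer: none

Derivation:
Old toposort: [2, 6, 1, 3, 4, 0, 5]
Added edge 1->5
Recompute Kahn (smallest-id tiebreak):
  initial in-degrees: [2, 1, 0, 2, 2, 4, 0]
  ready (indeg=0): [2, 6]
  pop 2: indeg[3]->1; indeg[5]->3 | ready=[6] | order so far=[2]
  pop 6: indeg[1]->0; indeg[3]->0; indeg[4]->1; indeg[5]->2 | ready=[1, 3] | order so far=[2, 6]
  pop 1: indeg[5]->1 | ready=[3] | order so far=[2, 6, 1]
  pop 3: indeg[0]->1; indeg[4]->0; indeg[5]->0 | ready=[4, 5] | order so far=[2, 6, 1, 3]
  pop 4: indeg[0]->0 | ready=[0, 5] | order so far=[2, 6, 1, 3, 4]
  pop 0: no out-edges | ready=[5] | order so far=[2, 6, 1, 3, 4, 0]
  pop 5: no out-edges | ready=[] | order so far=[2, 6, 1, 3, 4, 0, 5]
New canonical toposort: [2, 6, 1, 3, 4, 0, 5]
Compare positions:
  Node 0: index 5 -> 5 (same)
  Node 1: index 2 -> 2 (same)
  Node 2: index 0 -> 0 (same)
  Node 3: index 3 -> 3 (same)
  Node 4: index 4 -> 4 (same)
  Node 5: index 6 -> 6 (same)
  Node 6: index 1 -> 1 (same)
Nodes that changed position: none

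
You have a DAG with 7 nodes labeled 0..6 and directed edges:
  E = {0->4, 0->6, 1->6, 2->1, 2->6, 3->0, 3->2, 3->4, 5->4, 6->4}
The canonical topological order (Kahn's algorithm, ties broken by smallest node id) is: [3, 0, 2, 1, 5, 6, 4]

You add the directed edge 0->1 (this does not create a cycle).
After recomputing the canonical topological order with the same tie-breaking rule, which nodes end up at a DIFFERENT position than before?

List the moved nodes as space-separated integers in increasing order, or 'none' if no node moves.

Old toposort: [3, 0, 2, 1, 5, 6, 4]
Added edge 0->1
Recompute Kahn (smallest-id tiebreak):
  initial in-degrees: [1, 2, 1, 0, 4, 0, 3]
  ready (indeg=0): [3, 5]
  pop 3: indeg[0]->0; indeg[2]->0; indeg[4]->3 | ready=[0, 2, 5] | order so far=[3]
  pop 0: indeg[1]->1; indeg[4]->2; indeg[6]->2 | ready=[2, 5] | order so far=[3, 0]
  pop 2: indeg[1]->0; indeg[6]->1 | ready=[1, 5] | order so far=[3, 0, 2]
  pop 1: indeg[6]->0 | ready=[5, 6] | order so far=[3, 0, 2, 1]
  pop 5: indeg[4]->1 | ready=[6] | order so far=[3, 0, 2, 1, 5]
  pop 6: indeg[4]->0 | ready=[4] | order so far=[3, 0, 2, 1, 5, 6]
  pop 4: no out-edges | ready=[] | order so far=[3, 0, 2, 1, 5, 6, 4]
New canonical toposort: [3, 0, 2, 1, 5, 6, 4]
Compare positions:
  Node 0: index 1 -> 1 (same)
  Node 1: index 3 -> 3 (same)
  Node 2: index 2 -> 2 (same)
  Node 3: index 0 -> 0 (same)
  Node 4: index 6 -> 6 (same)
  Node 5: index 4 -> 4 (same)
  Node 6: index 5 -> 5 (same)
Nodes that changed position: none

Answer: none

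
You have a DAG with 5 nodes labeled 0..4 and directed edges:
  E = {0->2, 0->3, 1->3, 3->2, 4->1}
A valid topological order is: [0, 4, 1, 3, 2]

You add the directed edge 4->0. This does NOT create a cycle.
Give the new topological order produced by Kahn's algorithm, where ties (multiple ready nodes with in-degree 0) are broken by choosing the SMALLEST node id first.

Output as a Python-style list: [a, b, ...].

Old toposort: [0, 4, 1, 3, 2]
Added edge: 4->0
Position of 4 (1) > position of 0 (0). Must reorder: 4 must now come before 0.
Run Kahn's algorithm (break ties by smallest node id):
  initial in-degrees: [1, 1, 2, 2, 0]
  ready (indeg=0): [4]
  pop 4: indeg[0]->0; indeg[1]->0 | ready=[0, 1] | order so far=[4]
  pop 0: indeg[2]->1; indeg[3]->1 | ready=[1] | order so far=[4, 0]
  pop 1: indeg[3]->0 | ready=[3] | order so far=[4, 0, 1]
  pop 3: indeg[2]->0 | ready=[2] | order so far=[4, 0, 1, 3]
  pop 2: no out-edges | ready=[] | order so far=[4, 0, 1, 3, 2]
  Result: [4, 0, 1, 3, 2]

Answer: [4, 0, 1, 3, 2]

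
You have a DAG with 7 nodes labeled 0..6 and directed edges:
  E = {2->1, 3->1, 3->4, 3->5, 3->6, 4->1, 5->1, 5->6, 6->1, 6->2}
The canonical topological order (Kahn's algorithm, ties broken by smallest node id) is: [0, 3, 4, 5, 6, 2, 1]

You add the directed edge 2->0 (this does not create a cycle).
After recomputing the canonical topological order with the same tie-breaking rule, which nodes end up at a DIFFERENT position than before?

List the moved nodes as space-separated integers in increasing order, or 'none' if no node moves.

Answer: 0 2 3 4 5 6

Derivation:
Old toposort: [0, 3, 4, 5, 6, 2, 1]
Added edge 2->0
Recompute Kahn (smallest-id tiebreak):
  initial in-degrees: [1, 5, 1, 0, 1, 1, 2]
  ready (indeg=0): [3]
  pop 3: indeg[1]->4; indeg[4]->0; indeg[5]->0; indeg[6]->1 | ready=[4, 5] | order so far=[3]
  pop 4: indeg[1]->3 | ready=[5] | order so far=[3, 4]
  pop 5: indeg[1]->2; indeg[6]->0 | ready=[6] | order so far=[3, 4, 5]
  pop 6: indeg[1]->1; indeg[2]->0 | ready=[2] | order so far=[3, 4, 5, 6]
  pop 2: indeg[0]->0; indeg[1]->0 | ready=[0, 1] | order so far=[3, 4, 5, 6, 2]
  pop 0: no out-edges | ready=[1] | order so far=[3, 4, 5, 6, 2, 0]
  pop 1: no out-edges | ready=[] | order so far=[3, 4, 5, 6, 2, 0, 1]
New canonical toposort: [3, 4, 5, 6, 2, 0, 1]
Compare positions:
  Node 0: index 0 -> 5 (moved)
  Node 1: index 6 -> 6 (same)
  Node 2: index 5 -> 4 (moved)
  Node 3: index 1 -> 0 (moved)
  Node 4: index 2 -> 1 (moved)
  Node 5: index 3 -> 2 (moved)
  Node 6: index 4 -> 3 (moved)
Nodes that changed position: 0 2 3 4 5 6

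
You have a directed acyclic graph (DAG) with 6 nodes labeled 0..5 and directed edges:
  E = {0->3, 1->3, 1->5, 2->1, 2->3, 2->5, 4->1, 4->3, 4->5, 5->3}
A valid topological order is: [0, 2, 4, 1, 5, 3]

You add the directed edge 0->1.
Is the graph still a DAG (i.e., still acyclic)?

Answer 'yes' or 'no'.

Given toposort: [0, 2, 4, 1, 5, 3]
Position of 0: index 0; position of 1: index 3
New edge 0->1: forward
Forward edge: respects the existing order. Still a DAG, same toposort still valid.
Still a DAG? yes

Answer: yes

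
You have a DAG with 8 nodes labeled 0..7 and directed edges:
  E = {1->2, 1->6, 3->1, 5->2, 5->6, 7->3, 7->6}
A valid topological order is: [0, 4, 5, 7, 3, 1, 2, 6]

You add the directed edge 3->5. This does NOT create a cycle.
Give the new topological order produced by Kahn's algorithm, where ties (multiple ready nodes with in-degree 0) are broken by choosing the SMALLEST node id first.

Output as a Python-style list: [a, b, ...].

Answer: [0, 4, 7, 3, 1, 5, 2, 6]

Derivation:
Old toposort: [0, 4, 5, 7, 3, 1, 2, 6]
Added edge: 3->5
Position of 3 (4) > position of 5 (2). Must reorder: 3 must now come before 5.
Run Kahn's algorithm (break ties by smallest node id):
  initial in-degrees: [0, 1, 2, 1, 0, 1, 3, 0]
  ready (indeg=0): [0, 4, 7]
  pop 0: no out-edges | ready=[4, 7] | order so far=[0]
  pop 4: no out-edges | ready=[7] | order so far=[0, 4]
  pop 7: indeg[3]->0; indeg[6]->2 | ready=[3] | order so far=[0, 4, 7]
  pop 3: indeg[1]->0; indeg[5]->0 | ready=[1, 5] | order so far=[0, 4, 7, 3]
  pop 1: indeg[2]->1; indeg[6]->1 | ready=[5] | order so far=[0, 4, 7, 3, 1]
  pop 5: indeg[2]->0; indeg[6]->0 | ready=[2, 6] | order so far=[0, 4, 7, 3, 1, 5]
  pop 2: no out-edges | ready=[6] | order so far=[0, 4, 7, 3, 1, 5, 2]
  pop 6: no out-edges | ready=[] | order so far=[0, 4, 7, 3, 1, 5, 2, 6]
  Result: [0, 4, 7, 3, 1, 5, 2, 6]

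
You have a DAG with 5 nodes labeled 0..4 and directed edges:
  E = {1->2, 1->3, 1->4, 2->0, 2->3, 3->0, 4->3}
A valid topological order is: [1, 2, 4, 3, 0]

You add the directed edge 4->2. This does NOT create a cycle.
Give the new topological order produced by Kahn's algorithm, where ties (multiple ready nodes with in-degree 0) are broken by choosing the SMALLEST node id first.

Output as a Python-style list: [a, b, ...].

Answer: [1, 4, 2, 3, 0]

Derivation:
Old toposort: [1, 2, 4, 3, 0]
Added edge: 4->2
Position of 4 (2) > position of 2 (1). Must reorder: 4 must now come before 2.
Run Kahn's algorithm (break ties by smallest node id):
  initial in-degrees: [2, 0, 2, 3, 1]
  ready (indeg=0): [1]
  pop 1: indeg[2]->1; indeg[3]->2; indeg[4]->0 | ready=[4] | order so far=[1]
  pop 4: indeg[2]->0; indeg[3]->1 | ready=[2] | order so far=[1, 4]
  pop 2: indeg[0]->1; indeg[3]->0 | ready=[3] | order so far=[1, 4, 2]
  pop 3: indeg[0]->0 | ready=[0] | order so far=[1, 4, 2, 3]
  pop 0: no out-edges | ready=[] | order so far=[1, 4, 2, 3, 0]
  Result: [1, 4, 2, 3, 0]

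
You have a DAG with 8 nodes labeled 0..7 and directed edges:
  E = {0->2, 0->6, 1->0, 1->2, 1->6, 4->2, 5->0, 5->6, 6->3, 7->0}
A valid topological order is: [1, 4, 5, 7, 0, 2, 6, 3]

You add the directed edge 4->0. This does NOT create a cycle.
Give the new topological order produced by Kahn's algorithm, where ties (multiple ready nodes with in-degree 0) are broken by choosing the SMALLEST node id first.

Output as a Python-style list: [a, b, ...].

Answer: [1, 4, 5, 7, 0, 2, 6, 3]

Derivation:
Old toposort: [1, 4, 5, 7, 0, 2, 6, 3]
Added edge: 4->0
Position of 4 (1) < position of 0 (4). Old order still valid.
Run Kahn's algorithm (break ties by smallest node id):
  initial in-degrees: [4, 0, 3, 1, 0, 0, 3, 0]
  ready (indeg=0): [1, 4, 5, 7]
  pop 1: indeg[0]->3; indeg[2]->2; indeg[6]->2 | ready=[4, 5, 7] | order so far=[1]
  pop 4: indeg[0]->2; indeg[2]->1 | ready=[5, 7] | order so far=[1, 4]
  pop 5: indeg[0]->1; indeg[6]->1 | ready=[7] | order so far=[1, 4, 5]
  pop 7: indeg[0]->0 | ready=[0] | order so far=[1, 4, 5, 7]
  pop 0: indeg[2]->0; indeg[6]->0 | ready=[2, 6] | order so far=[1, 4, 5, 7, 0]
  pop 2: no out-edges | ready=[6] | order so far=[1, 4, 5, 7, 0, 2]
  pop 6: indeg[3]->0 | ready=[3] | order so far=[1, 4, 5, 7, 0, 2, 6]
  pop 3: no out-edges | ready=[] | order so far=[1, 4, 5, 7, 0, 2, 6, 3]
  Result: [1, 4, 5, 7, 0, 2, 6, 3]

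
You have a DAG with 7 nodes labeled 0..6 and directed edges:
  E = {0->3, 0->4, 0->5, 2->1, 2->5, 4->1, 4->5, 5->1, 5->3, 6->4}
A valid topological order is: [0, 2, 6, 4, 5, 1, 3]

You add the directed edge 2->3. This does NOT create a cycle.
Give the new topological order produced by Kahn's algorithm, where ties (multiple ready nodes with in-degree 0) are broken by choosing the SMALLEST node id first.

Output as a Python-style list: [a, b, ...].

Answer: [0, 2, 6, 4, 5, 1, 3]

Derivation:
Old toposort: [0, 2, 6, 4, 5, 1, 3]
Added edge: 2->3
Position of 2 (1) < position of 3 (6). Old order still valid.
Run Kahn's algorithm (break ties by smallest node id):
  initial in-degrees: [0, 3, 0, 3, 2, 3, 0]
  ready (indeg=0): [0, 2, 6]
  pop 0: indeg[3]->2; indeg[4]->1; indeg[5]->2 | ready=[2, 6] | order so far=[0]
  pop 2: indeg[1]->2; indeg[3]->1; indeg[5]->1 | ready=[6] | order so far=[0, 2]
  pop 6: indeg[4]->0 | ready=[4] | order so far=[0, 2, 6]
  pop 4: indeg[1]->1; indeg[5]->0 | ready=[5] | order so far=[0, 2, 6, 4]
  pop 5: indeg[1]->0; indeg[3]->0 | ready=[1, 3] | order so far=[0, 2, 6, 4, 5]
  pop 1: no out-edges | ready=[3] | order so far=[0, 2, 6, 4, 5, 1]
  pop 3: no out-edges | ready=[] | order so far=[0, 2, 6, 4, 5, 1, 3]
  Result: [0, 2, 6, 4, 5, 1, 3]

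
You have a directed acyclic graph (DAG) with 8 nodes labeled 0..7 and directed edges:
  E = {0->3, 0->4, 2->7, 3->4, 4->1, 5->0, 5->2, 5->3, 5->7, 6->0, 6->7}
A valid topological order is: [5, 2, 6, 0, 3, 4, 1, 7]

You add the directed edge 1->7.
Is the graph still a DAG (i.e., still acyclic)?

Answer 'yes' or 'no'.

Answer: yes

Derivation:
Given toposort: [5, 2, 6, 0, 3, 4, 1, 7]
Position of 1: index 6; position of 7: index 7
New edge 1->7: forward
Forward edge: respects the existing order. Still a DAG, same toposort still valid.
Still a DAG? yes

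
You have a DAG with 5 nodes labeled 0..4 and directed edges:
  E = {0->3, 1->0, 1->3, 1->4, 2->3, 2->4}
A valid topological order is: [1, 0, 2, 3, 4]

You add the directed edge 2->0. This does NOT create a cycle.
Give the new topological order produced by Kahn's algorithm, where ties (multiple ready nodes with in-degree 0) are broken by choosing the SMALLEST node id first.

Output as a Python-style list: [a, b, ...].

Answer: [1, 2, 0, 3, 4]

Derivation:
Old toposort: [1, 0, 2, 3, 4]
Added edge: 2->0
Position of 2 (2) > position of 0 (1). Must reorder: 2 must now come before 0.
Run Kahn's algorithm (break ties by smallest node id):
  initial in-degrees: [2, 0, 0, 3, 2]
  ready (indeg=0): [1, 2]
  pop 1: indeg[0]->1; indeg[3]->2; indeg[4]->1 | ready=[2] | order so far=[1]
  pop 2: indeg[0]->0; indeg[3]->1; indeg[4]->0 | ready=[0, 4] | order so far=[1, 2]
  pop 0: indeg[3]->0 | ready=[3, 4] | order so far=[1, 2, 0]
  pop 3: no out-edges | ready=[4] | order so far=[1, 2, 0, 3]
  pop 4: no out-edges | ready=[] | order so far=[1, 2, 0, 3, 4]
  Result: [1, 2, 0, 3, 4]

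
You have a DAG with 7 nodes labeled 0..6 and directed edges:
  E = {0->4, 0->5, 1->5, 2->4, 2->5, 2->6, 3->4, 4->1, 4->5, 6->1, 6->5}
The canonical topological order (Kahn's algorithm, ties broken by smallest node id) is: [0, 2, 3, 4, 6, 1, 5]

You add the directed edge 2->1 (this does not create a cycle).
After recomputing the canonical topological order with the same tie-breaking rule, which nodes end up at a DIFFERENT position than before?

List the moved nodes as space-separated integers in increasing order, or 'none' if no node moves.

Answer: none

Derivation:
Old toposort: [0, 2, 3, 4, 6, 1, 5]
Added edge 2->1
Recompute Kahn (smallest-id tiebreak):
  initial in-degrees: [0, 3, 0, 0, 3, 5, 1]
  ready (indeg=0): [0, 2, 3]
  pop 0: indeg[4]->2; indeg[5]->4 | ready=[2, 3] | order so far=[0]
  pop 2: indeg[1]->2; indeg[4]->1; indeg[5]->3; indeg[6]->0 | ready=[3, 6] | order so far=[0, 2]
  pop 3: indeg[4]->0 | ready=[4, 6] | order so far=[0, 2, 3]
  pop 4: indeg[1]->1; indeg[5]->2 | ready=[6] | order so far=[0, 2, 3, 4]
  pop 6: indeg[1]->0; indeg[5]->1 | ready=[1] | order so far=[0, 2, 3, 4, 6]
  pop 1: indeg[5]->0 | ready=[5] | order so far=[0, 2, 3, 4, 6, 1]
  pop 5: no out-edges | ready=[] | order so far=[0, 2, 3, 4, 6, 1, 5]
New canonical toposort: [0, 2, 3, 4, 6, 1, 5]
Compare positions:
  Node 0: index 0 -> 0 (same)
  Node 1: index 5 -> 5 (same)
  Node 2: index 1 -> 1 (same)
  Node 3: index 2 -> 2 (same)
  Node 4: index 3 -> 3 (same)
  Node 5: index 6 -> 6 (same)
  Node 6: index 4 -> 4 (same)
Nodes that changed position: none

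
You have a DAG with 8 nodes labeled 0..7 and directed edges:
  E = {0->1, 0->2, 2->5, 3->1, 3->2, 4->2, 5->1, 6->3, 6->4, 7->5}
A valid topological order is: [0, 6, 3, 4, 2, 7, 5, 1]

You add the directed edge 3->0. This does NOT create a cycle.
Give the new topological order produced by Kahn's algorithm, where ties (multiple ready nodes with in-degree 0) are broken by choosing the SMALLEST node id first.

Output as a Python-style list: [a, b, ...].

Old toposort: [0, 6, 3, 4, 2, 7, 5, 1]
Added edge: 3->0
Position of 3 (2) > position of 0 (0). Must reorder: 3 must now come before 0.
Run Kahn's algorithm (break ties by smallest node id):
  initial in-degrees: [1, 3, 3, 1, 1, 2, 0, 0]
  ready (indeg=0): [6, 7]
  pop 6: indeg[3]->0; indeg[4]->0 | ready=[3, 4, 7] | order so far=[6]
  pop 3: indeg[0]->0; indeg[1]->2; indeg[2]->2 | ready=[0, 4, 7] | order so far=[6, 3]
  pop 0: indeg[1]->1; indeg[2]->1 | ready=[4, 7] | order so far=[6, 3, 0]
  pop 4: indeg[2]->0 | ready=[2, 7] | order so far=[6, 3, 0, 4]
  pop 2: indeg[5]->1 | ready=[7] | order so far=[6, 3, 0, 4, 2]
  pop 7: indeg[5]->0 | ready=[5] | order so far=[6, 3, 0, 4, 2, 7]
  pop 5: indeg[1]->0 | ready=[1] | order so far=[6, 3, 0, 4, 2, 7, 5]
  pop 1: no out-edges | ready=[] | order so far=[6, 3, 0, 4, 2, 7, 5, 1]
  Result: [6, 3, 0, 4, 2, 7, 5, 1]

Answer: [6, 3, 0, 4, 2, 7, 5, 1]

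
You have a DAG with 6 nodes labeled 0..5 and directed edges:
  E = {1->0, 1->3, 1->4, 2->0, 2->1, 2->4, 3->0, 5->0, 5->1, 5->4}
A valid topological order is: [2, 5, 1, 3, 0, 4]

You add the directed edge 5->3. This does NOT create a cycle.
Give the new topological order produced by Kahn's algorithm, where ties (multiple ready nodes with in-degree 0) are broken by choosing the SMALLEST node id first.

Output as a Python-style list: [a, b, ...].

Answer: [2, 5, 1, 3, 0, 4]

Derivation:
Old toposort: [2, 5, 1, 3, 0, 4]
Added edge: 5->3
Position of 5 (1) < position of 3 (3). Old order still valid.
Run Kahn's algorithm (break ties by smallest node id):
  initial in-degrees: [4, 2, 0, 2, 3, 0]
  ready (indeg=0): [2, 5]
  pop 2: indeg[0]->3; indeg[1]->1; indeg[4]->2 | ready=[5] | order so far=[2]
  pop 5: indeg[0]->2; indeg[1]->0; indeg[3]->1; indeg[4]->1 | ready=[1] | order so far=[2, 5]
  pop 1: indeg[0]->1; indeg[3]->0; indeg[4]->0 | ready=[3, 4] | order so far=[2, 5, 1]
  pop 3: indeg[0]->0 | ready=[0, 4] | order so far=[2, 5, 1, 3]
  pop 0: no out-edges | ready=[4] | order so far=[2, 5, 1, 3, 0]
  pop 4: no out-edges | ready=[] | order so far=[2, 5, 1, 3, 0, 4]
  Result: [2, 5, 1, 3, 0, 4]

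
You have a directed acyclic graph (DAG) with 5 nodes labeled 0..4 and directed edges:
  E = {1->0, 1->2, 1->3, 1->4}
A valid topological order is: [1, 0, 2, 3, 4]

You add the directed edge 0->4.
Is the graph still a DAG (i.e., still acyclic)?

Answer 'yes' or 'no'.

Answer: yes

Derivation:
Given toposort: [1, 0, 2, 3, 4]
Position of 0: index 1; position of 4: index 4
New edge 0->4: forward
Forward edge: respects the existing order. Still a DAG, same toposort still valid.
Still a DAG? yes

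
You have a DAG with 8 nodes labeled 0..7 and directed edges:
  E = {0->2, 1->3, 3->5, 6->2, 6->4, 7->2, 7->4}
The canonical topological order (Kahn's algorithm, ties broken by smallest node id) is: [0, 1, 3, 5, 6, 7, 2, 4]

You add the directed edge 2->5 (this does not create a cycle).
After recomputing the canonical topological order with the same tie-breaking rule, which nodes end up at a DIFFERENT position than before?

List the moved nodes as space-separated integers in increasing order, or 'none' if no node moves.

Answer: 2 4 5 6 7

Derivation:
Old toposort: [0, 1, 3, 5, 6, 7, 2, 4]
Added edge 2->5
Recompute Kahn (smallest-id tiebreak):
  initial in-degrees: [0, 0, 3, 1, 2, 2, 0, 0]
  ready (indeg=0): [0, 1, 6, 7]
  pop 0: indeg[2]->2 | ready=[1, 6, 7] | order so far=[0]
  pop 1: indeg[3]->0 | ready=[3, 6, 7] | order so far=[0, 1]
  pop 3: indeg[5]->1 | ready=[6, 7] | order so far=[0, 1, 3]
  pop 6: indeg[2]->1; indeg[4]->1 | ready=[7] | order so far=[0, 1, 3, 6]
  pop 7: indeg[2]->0; indeg[4]->0 | ready=[2, 4] | order so far=[0, 1, 3, 6, 7]
  pop 2: indeg[5]->0 | ready=[4, 5] | order so far=[0, 1, 3, 6, 7, 2]
  pop 4: no out-edges | ready=[5] | order so far=[0, 1, 3, 6, 7, 2, 4]
  pop 5: no out-edges | ready=[] | order so far=[0, 1, 3, 6, 7, 2, 4, 5]
New canonical toposort: [0, 1, 3, 6, 7, 2, 4, 5]
Compare positions:
  Node 0: index 0 -> 0 (same)
  Node 1: index 1 -> 1 (same)
  Node 2: index 6 -> 5 (moved)
  Node 3: index 2 -> 2 (same)
  Node 4: index 7 -> 6 (moved)
  Node 5: index 3 -> 7 (moved)
  Node 6: index 4 -> 3 (moved)
  Node 7: index 5 -> 4 (moved)
Nodes that changed position: 2 4 5 6 7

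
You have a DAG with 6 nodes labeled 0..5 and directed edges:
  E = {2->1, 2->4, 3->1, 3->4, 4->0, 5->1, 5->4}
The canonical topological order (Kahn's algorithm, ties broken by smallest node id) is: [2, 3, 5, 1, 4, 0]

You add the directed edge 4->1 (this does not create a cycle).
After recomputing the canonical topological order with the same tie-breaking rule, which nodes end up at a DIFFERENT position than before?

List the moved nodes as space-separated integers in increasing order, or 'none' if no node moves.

Old toposort: [2, 3, 5, 1, 4, 0]
Added edge 4->1
Recompute Kahn (smallest-id tiebreak):
  initial in-degrees: [1, 4, 0, 0, 3, 0]
  ready (indeg=0): [2, 3, 5]
  pop 2: indeg[1]->3; indeg[4]->2 | ready=[3, 5] | order so far=[2]
  pop 3: indeg[1]->2; indeg[4]->1 | ready=[5] | order so far=[2, 3]
  pop 5: indeg[1]->1; indeg[4]->0 | ready=[4] | order so far=[2, 3, 5]
  pop 4: indeg[0]->0; indeg[1]->0 | ready=[0, 1] | order so far=[2, 3, 5, 4]
  pop 0: no out-edges | ready=[1] | order so far=[2, 3, 5, 4, 0]
  pop 1: no out-edges | ready=[] | order so far=[2, 3, 5, 4, 0, 1]
New canonical toposort: [2, 3, 5, 4, 0, 1]
Compare positions:
  Node 0: index 5 -> 4 (moved)
  Node 1: index 3 -> 5 (moved)
  Node 2: index 0 -> 0 (same)
  Node 3: index 1 -> 1 (same)
  Node 4: index 4 -> 3 (moved)
  Node 5: index 2 -> 2 (same)
Nodes that changed position: 0 1 4

Answer: 0 1 4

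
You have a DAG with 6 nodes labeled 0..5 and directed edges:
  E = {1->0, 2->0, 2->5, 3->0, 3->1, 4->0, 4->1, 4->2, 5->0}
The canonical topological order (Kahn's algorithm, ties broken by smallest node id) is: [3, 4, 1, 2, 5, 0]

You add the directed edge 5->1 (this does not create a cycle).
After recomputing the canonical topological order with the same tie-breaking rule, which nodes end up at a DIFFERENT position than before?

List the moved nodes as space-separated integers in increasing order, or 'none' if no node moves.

Old toposort: [3, 4, 1, 2, 5, 0]
Added edge 5->1
Recompute Kahn (smallest-id tiebreak):
  initial in-degrees: [5, 3, 1, 0, 0, 1]
  ready (indeg=0): [3, 4]
  pop 3: indeg[0]->4; indeg[1]->2 | ready=[4] | order so far=[3]
  pop 4: indeg[0]->3; indeg[1]->1; indeg[2]->0 | ready=[2] | order so far=[3, 4]
  pop 2: indeg[0]->2; indeg[5]->0 | ready=[5] | order so far=[3, 4, 2]
  pop 5: indeg[0]->1; indeg[1]->0 | ready=[1] | order so far=[3, 4, 2, 5]
  pop 1: indeg[0]->0 | ready=[0] | order so far=[3, 4, 2, 5, 1]
  pop 0: no out-edges | ready=[] | order so far=[3, 4, 2, 5, 1, 0]
New canonical toposort: [3, 4, 2, 5, 1, 0]
Compare positions:
  Node 0: index 5 -> 5 (same)
  Node 1: index 2 -> 4 (moved)
  Node 2: index 3 -> 2 (moved)
  Node 3: index 0 -> 0 (same)
  Node 4: index 1 -> 1 (same)
  Node 5: index 4 -> 3 (moved)
Nodes that changed position: 1 2 5

Answer: 1 2 5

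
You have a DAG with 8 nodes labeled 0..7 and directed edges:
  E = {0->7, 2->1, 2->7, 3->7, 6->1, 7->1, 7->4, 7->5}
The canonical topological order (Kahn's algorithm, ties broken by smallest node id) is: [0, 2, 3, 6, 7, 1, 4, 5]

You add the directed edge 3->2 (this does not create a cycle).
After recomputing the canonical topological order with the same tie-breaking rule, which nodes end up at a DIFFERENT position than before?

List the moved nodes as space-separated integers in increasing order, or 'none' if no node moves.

Answer: 2 3

Derivation:
Old toposort: [0, 2, 3, 6, 7, 1, 4, 5]
Added edge 3->2
Recompute Kahn (smallest-id tiebreak):
  initial in-degrees: [0, 3, 1, 0, 1, 1, 0, 3]
  ready (indeg=0): [0, 3, 6]
  pop 0: indeg[7]->2 | ready=[3, 6] | order so far=[0]
  pop 3: indeg[2]->0; indeg[7]->1 | ready=[2, 6] | order so far=[0, 3]
  pop 2: indeg[1]->2; indeg[7]->0 | ready=[6, 7] | order so far=[0, 3, 2]
  pop 6: indeg[1]->1 | ready=[7] | order so far=[0, 3, 2, 6]
  pop 7: indeg[1]->0; indeg[4]->0; indeg[5]->0 | ready=[1, 4, 5] | order so far=[0, 3, 2, 6, 7]
  pop 1: no out-edges | ready=[4, 5] | order so far=[0, 3, 2, 6, 7, 1]
  pop 4: no out-edges | ready=[5] | order so far=[0, 3, 2, 6, 7, 1, 4]
  pop 5: no out-edges | ready=[] | order so far=[0, 3, 2, 6, 7, 1, 4, 5]
New canonical toposort: [0, 3, 2, 6, 7, 1, 4, 5]
Compare positions:
  Node 0: index 0 -> 0 (same)
  Node 1: index 5 -> 5 (same)
  Node 2: index 1 -> 2 (moved)
  Node 3: index 2 -> 1 (moved)
  Node 4: index 6 -> 6 (same)
  Node 5: index 7 -> 7 (same)
  Node 6: index 3 -> 3 (same)
  Node 7: index 4 -> 4 (same)
Nodes that changed position: 2 3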